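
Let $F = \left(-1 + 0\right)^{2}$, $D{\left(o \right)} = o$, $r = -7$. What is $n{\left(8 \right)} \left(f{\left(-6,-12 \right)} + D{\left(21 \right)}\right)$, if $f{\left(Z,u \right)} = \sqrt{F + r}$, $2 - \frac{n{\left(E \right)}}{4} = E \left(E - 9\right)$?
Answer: $840 + 40 i \sqrt{6} \approx 840.0 + 97.98 i$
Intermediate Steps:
$n{\left(E \right)} = 8 - 4 E \left(-9 + E\right)$ ($n{\left(E \right)} = 8 - 4 E \left(E - 9\right) = 8 - 4 E \left(-9 + E\right)$)
$F = 1$ ($F = \left(-1\right)^{2} = 1$)
$f{\left(Z,u \right)} = i \sqrt{6}$ ($f{\left(Z,u \right)} = \sqrt{1 - 7} = \sqrt{-6} = i \sqrt{6}$)
$n{\left(8 \right)} \left(f{\left(-6,-12 \right)} + D{\left(21 \right)}\right) = \left(8 - 4 \cdot 8^{2} + 36 \cdot 8\right) \left(i \sqrt{6} + 21\right) = \left(8 - 256 + 288\right) \left(21 + i \sqrt{6}\right) = 40 \left(21 + i \sqrt{6}\right) = 840 + 40 i \sqrt{6}$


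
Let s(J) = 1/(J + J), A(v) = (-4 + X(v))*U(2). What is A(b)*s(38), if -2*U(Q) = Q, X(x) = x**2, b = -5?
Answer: -21/76 ≈ -0.27632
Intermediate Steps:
U(Q) = -Q/2
A(v) = 4 - v**2 (A(v) = (-4 + v**2)*(-1/2*2) = (-4 + v**2)*(-1) = 4 - v**2)
s(J) = 1/(2*J)
A(b)*s(38) = (4 - 1*(-5)**2)*((1/2)/38) = (4 - 1*25)*((1/2)*(1/38)) = (4 - 25)*(1/76) = -21*1/76 = -21/76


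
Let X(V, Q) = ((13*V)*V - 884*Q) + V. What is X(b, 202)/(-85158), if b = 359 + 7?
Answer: -781613/42579 ≈ -18.357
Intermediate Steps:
b = 366
X(V, Q) = V - 884*Q + 13*V**2 (X(V, Q) = (13*V**2 - 884*Q) + V = (-884*Q + 13*V**2) + V = V - 884*Q + 13*V**2)
X(b, 202)/(-85158) = (366 - 884*202 + 13*366**2)/(-85158) = (366 - 178568 + 13*133956)*(-1/85158) = (366 - 178568 + 1741428)*(-1/85158) = 1563226*(-1/85158) = -781613/42579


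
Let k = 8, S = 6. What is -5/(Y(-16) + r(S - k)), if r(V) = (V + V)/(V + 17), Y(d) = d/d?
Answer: -75/11 ≈ -6.8182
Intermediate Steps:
Y(d) = 1
r(V) = 2*V/(17 + V) (r(V) = (2*V)/(17 + V) = 2*V/(17 + V))
-5/(Y(-16) + r(S - k)) = -5/(1 + 2*(6 - 1*8)/(17 + (6 - 1*8))) = -5/(1 + 2*(6 - 8)/(17 + (6 - 8))) = -5/(1 + 2*(-2)/(17 - 2)) = -5/(1 + 2*(-2)/15) = -5/(1 + 2*(-2)*(1/15)) = -5/(1 - 4/15) = -5/(11/15) = (15/11)*(-5) = -75/11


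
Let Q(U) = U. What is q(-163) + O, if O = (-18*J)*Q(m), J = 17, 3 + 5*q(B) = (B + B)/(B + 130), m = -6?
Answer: 303167/165 ≈ 1837.4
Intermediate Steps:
q(B) = -3/5 + 2*B/(5*(130 + B)) (q(B) = -3/5 + ((B + B)/(B + 130))/5 = -3/5 + ((2*B)/(130 + B))/5 = -3/5 + (2*B/(130 + B))/5 = -3/5 + 2*B/(5*(130 + B)))
O = 1836 (O = -18*17*(-6) = -306*(-6) = 1836)
q(-163) + O = (-390 - 1*(-163))/(5*(130 - 163)) + 1836 = (1/5)*(-390 + 163)/(-33) + 1836 = (1/5)*(-1/33)*(-227) + 1836 = 227/165 + 1836 = 303167/165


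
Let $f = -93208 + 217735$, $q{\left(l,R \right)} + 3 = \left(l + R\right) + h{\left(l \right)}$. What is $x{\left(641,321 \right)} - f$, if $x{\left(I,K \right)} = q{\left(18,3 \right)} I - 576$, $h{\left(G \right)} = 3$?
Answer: $-111642$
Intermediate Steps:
$q{\left(l,R \right)} = R + l$ ($q{\left(l,R \right)} = -3 + \left(\left(l + R\right) + 3\right) = -3 + \left(\left(R + l\right) + 3\right) = -3 + \left(3 + R + l\right) = R + l$)
$x{\left(I,K \right)} = -576 + 21 I$ ($x{\left(I,K \right)} = \left(3 + 18\right) I - 576 = 21 I - 576 = -576 + 21 I$)
$f = 124527$
$x{\left(641,321 \right)} - f = \left(-576 + 21 \cdot 641\right) - 124527 = \left(-576 + 13461\right) - 124527 = 12885 - 124527 = -111642$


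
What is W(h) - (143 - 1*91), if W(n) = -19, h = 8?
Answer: -71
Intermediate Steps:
W(h) - (143 - 1*91) = -19 - (143 - 1*91) = -19 - (143 - 91) = -19 - 1*52 = -19 - 52 = -71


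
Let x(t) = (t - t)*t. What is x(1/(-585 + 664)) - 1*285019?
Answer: -285019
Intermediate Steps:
x(t) = 0 (x(t) = 0*t = 0)
x(1/(-585 + 664)) - 1*285019 = 0 - 1*285019 = 0 - 285019 = -285019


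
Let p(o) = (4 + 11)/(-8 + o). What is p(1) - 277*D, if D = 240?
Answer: -465375/7 ≈ -66482.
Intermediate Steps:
p(o) = 15/(-8 + o)
p(1) - 277*D = 15/(-8 + 1) - 277*240 = 15/(-7) - 66480 = 15*(-⅐) - 66480 = -15/7 - 66480 = -465375/7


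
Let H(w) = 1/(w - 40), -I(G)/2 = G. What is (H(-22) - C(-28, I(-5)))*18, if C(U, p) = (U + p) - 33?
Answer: 28449/31 ≈ 917.71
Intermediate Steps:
I(G) = -2*G
C(U, p) = -33 + U + p
H(w) = 1/(-40 + w)
(H(-22) - C(-28, I(-5)))*18 = (1/(-40 - 22) - (-33 - 28 - 2*(-5)))*18 = (1/(-62) - (-33 - 28 + 10))*18 = (-1/62 - 1*(-51))*18 = (-1/62 + 51)*18 = (3161/62)*18 = 28449/31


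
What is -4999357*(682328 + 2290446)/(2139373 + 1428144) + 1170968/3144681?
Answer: -46736114360158348102/11218702927077 ≈ -4.1659e+6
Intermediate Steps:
-4999357*(682328 + 2290446)/(2139373 + 1428144) + 1170968/3144681 = -4999357/(3567517/2972774) + 1170968*(1/3144681) = -4999357/(3567517*(1/2972774)) + 1170968/3144681 = -4999357/3567517/2972774 + 1170968/3144681 = -4999357*2972774/3567517 + 1170968/3144681 = -14861958506318/3567517 + 1170968/3144681 = -46736114360158348102/11218702927077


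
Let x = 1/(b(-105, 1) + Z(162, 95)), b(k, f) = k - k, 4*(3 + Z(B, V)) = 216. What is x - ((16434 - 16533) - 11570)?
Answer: 595120/51 ≈ 11669.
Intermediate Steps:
Z(B, V) = 51 (Z(B, V) = -3 + (¼)*216 = -3 + 54 = 51)
b(k, f) = 0
x = 1/51 (x = 1/(0 + 51) = 1/51 ≈ 0.019608)
x - ((16434 - 16533) - 11570) = 1/51 - ((16434 - 16533) - 11570) = 1/51 - (-99 - 11570) = 1/51 - 1*(-11669) = 1/51 + 11669 = 595120/51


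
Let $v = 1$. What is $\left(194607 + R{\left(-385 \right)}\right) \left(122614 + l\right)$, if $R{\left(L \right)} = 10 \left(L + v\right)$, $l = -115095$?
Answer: $1434377073$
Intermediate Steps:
$R{\left(L \right)} = 10 + 10 L$ ($R{\left(L \right)} = 10 \left(L + 1\right) = 10 \left(1 + L\right) = 10 + 10 L$)
$\left(194607 + R{\left(-385 \right)}\right) \left(122614 + l\right) = \left(194607 + \left(10 + 10 \left(-385\right)\right)\right) \left(122614 - 115095\right) = \left(194607 + \left(10 - 3850\right)\right) 7519 = \left(194607 - 3840\right) 7519 = 190767 \cdot 7519 = 1434377073$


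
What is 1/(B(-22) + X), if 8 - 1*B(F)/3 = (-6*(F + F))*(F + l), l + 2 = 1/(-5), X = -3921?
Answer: 5/76347 ≈ 6.5490e-5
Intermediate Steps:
l = -11/5 (l = -2 + 1/(-5) = -2 - ⅕ = -11/5 ≈ -2.2000)
B(F) = 24 + 36*F*(-11/5 + F) (B(F) = 24 - 3*(-6*(F + F))*(F - 11/5) = 24 - 3*(-12*F)*(-11/5 + F) = 24 - (-36)*F*(-11/5 + F) = 24 + 36*F*(-11/5 + F))
1/(B(-22) + X) = 1/((24 + 36*(-22)² - 396/5*(-22)) - 3921) = 1/((24 + 36*484 + 8712/5) - 3921) = 1/((24 + 17424 + 8712/5) - 3921) = 1/(95952/5 - 3921) = 1/(76347/5) = 5/76347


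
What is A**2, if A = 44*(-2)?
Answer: 7744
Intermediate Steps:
A = -88
A**2 = (-88)**2 = 7744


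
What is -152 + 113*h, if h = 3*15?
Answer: 4933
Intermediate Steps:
h = 45
-152 + 113*h = -152 + 113*45 = -152 + 5085 = 4933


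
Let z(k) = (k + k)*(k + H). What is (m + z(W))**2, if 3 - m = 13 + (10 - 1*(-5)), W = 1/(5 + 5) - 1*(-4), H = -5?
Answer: 2621161/2500 ≈ 1048.5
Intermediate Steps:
W = 41/10 (W = 1/10 + 4 = 41/10 ≈ 4.1000)
z(k) = 2*k*(-5 + k) (z(k) = (k + k)*(k - 5) = (2*k)*(-5 + k) = 2*k*(-5 + k))
m = -25 (m = 3 - (13 + (10 - 1*(-5))) = 3 - (13 + (10 + 5)) = 3 - (13 + 15) = 3 - 1*28 = 3 - 28 = -25)
(m + z(W))**2 = (-25 + 2*(41/10)*(-5 + 41/10))**2 = (-25 + 2*(41/10)*(-9/10))**2 = (-25 - 369/50)**2 = (-1619/50)**2 = 2621161/2500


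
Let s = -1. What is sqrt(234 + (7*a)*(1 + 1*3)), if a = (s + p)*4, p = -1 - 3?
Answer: I*sqrt(326) ≈ 18.055*I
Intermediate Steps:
p = -4
a = -20 (a = (-1 - 4)*4 = -5*4 = -20)
sqrt(234 + (7*a)*(1 + 1*3)) = sqrt(234 + (7*(-20))*(1 + 1*3)) = sqrt(234 - 140*(1 + 3)) = sqrt(234 - 140*4) = sqrt(234 - 560) = sqrt(-326) = I*sqrt(326)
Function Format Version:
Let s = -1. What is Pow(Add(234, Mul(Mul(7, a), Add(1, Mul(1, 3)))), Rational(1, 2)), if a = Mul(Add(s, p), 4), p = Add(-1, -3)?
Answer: Mul(I, Pow(326, Rational(1, 2))) ≈ Mul(18.055, I)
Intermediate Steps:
p = -4
a = -20 (a = Mul(Add(-1, -4), 4) = Mul(-5, 4) = -20)
Pow(Add(234, Mul(Mul(7, a), Add(1, Mul(1, 3)))), Rational(1, 2)) = Pow(Add(234, Mul(Mul(7, -20), Add(1, Mul(1, 3)))), Rational(1, 2)) = Pow(Add(234, Mul(-140, Add(1, 3))), Rational(1, 2)) = Pow(Add(234, Mul(-140, 4)), Rational(1, 2)) = Pow(Add(234, -560), Rational(1, 2)) = Pow(-326, Rational(1, 2)) = Mul(I, Pow(326, Rational(1, 2)))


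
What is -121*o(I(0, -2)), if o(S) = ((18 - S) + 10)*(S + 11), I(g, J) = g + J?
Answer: -32670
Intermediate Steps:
I(g, J) = J + g
o(S) = (11 + S)*(28 - S) (o(S) = (28 - S)*(11 + S) = (11 + S)*(28 - S))
-121*o(I(0, -2)) = -121*(308 - (-2 + 0)² + 17*(-2 + 0)) = -121*(308 - 1*(-2)² + 17*(-2)) = -121*(308 - 1*4 - 34) = -121*(308 - 4 - 34) = -121*270 = -32670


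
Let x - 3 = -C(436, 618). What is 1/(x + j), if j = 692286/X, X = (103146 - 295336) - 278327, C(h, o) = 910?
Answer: -156839/142483735 ≈ -0.0011008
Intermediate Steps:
X = -470517 (X = -192190 - 278327 = -470517)
j = -230762/156839 (j = 692286/(-470517) = 692286*(-1/470517) = -230762/156839 ≈ -1.4713)
x = -907 (x = 3 - 1*910 = 3 - 910 = -907)
1/(x + j) = 1/(-907 - 230762/156839) = 1/(-142483735/156839) = -156839/142483735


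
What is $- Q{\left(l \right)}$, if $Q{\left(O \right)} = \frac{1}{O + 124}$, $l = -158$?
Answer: $\frac{1}{34} \approx 0.029412$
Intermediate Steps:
$Q{\left(O \right)} = \frac{1}{124 + O}$
$- Q{\left(l \right)} = - \frac{1}{124 - 158} = - \frac{1}{-34} = \left(-1\right) \left(- \frac{1}{34}\right) = \frac{1}{34}$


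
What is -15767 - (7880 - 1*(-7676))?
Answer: -31323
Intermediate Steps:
-15767 - (7880 - 1*(-7676)) = -15767 - (7880 + 7676) = -15767 - 1*15556 = -15767 - 15556 = -31323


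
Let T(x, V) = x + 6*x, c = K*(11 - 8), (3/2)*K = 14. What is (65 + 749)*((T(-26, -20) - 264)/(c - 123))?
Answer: 363044/95 ≈ 3821.5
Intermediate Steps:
K = 28/3 (K = (⅔)*14 = 28/3 ≈ 9.3333)
c = 28 (c = 28*(11 - 8)/3 = (28/3)*3 = 28)
T(x, V) = 7*x
(65 + 749)*((T(-26, -20) - 264)/(c - 123)) = (65 + 749)*((7*(-26) - 264)/(28 - 123)) = 814*((-182 - 264)/(-95)) = 814*(-446*(-1/95)) = 814*(446/95) = 363044/95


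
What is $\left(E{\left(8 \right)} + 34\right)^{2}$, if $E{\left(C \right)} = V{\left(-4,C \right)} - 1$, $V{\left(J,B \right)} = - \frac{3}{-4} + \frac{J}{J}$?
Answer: $\frac{19321}{16} \approx 1207.6$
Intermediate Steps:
$V{\left(J,B \right)} = \frac{7}{4}$ ($V{\left(J,B \right)} = \left(-3\right) \left(- \frac{1}{4}\right) + 1 = \frac{3}{4} + 1 = \frac{7}{4}$)
$E{\left(C \right)} = \frac{3}{4}$ ($E{\left(C \right)} = \frac{7}{4} - 1 = \frac{3}{4}$)
$\left(E{\left(8 \right)} + 34\right)^{2} = \left(\frac{3}{4} + 34\right)^{2} = \left(\frac{139}{4}\right)^{2} = \frac{19321}{16}$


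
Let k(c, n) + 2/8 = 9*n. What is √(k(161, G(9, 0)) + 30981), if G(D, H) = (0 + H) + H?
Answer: √123923/2 ≈ 176.01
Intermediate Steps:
G(D, H) = 2*H (G(D, H) = H + H = 2*H)
k(c, n) = -¼ + 9*n
√(k(161, G(9, 0)) + 30981) = √((-¼ + 9*(2*0)) + 30981) = √((-¼ + 9*0) + 30981) = √((-¼ + 0) + 30981) = √(-¼ + 30981) = √(123923/4) = √123923/2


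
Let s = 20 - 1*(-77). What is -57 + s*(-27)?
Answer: -2676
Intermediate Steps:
s = 97 (s = 20 + 77 = 97)
-57 + s*(-27) = -57 + 97*(-27) = -57 - 2619 = -2676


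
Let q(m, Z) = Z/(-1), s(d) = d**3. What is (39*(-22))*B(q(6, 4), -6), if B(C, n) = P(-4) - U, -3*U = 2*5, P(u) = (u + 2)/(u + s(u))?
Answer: -49049/17 ≈ -2885.2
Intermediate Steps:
q(m, Z) = -Z (q(m, Z) = Z*(-1) = -Z)
P(u) = (2 + u)/(u + u**3) (P(u) = (u + 2)/(u + u**3) = (2 + u)/(u + u**3))
U = -10/3 (U = -2*5/3 = -1/3*10 = -10/3 ≈ -3.3333)
B(C, n) = 343/102 (B(C, n) = (2 - 4)/(-4 + (-4)**3) - 1*(-10/3) = -2/(-4 - 64) + 10/3 = -2/(-68) + 10/3 = -1/68*(-2) + 10/3 = 1/34 + 10/3 = 343/102)
(39*(-22))*B(q(6, 4), -6) = (39*(-22))*(343/102) = -858*343/102 = -49049/17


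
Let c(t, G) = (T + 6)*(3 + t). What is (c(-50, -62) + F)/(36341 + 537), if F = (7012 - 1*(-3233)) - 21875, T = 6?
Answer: -6097/18439 ≈ -0.33066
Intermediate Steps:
F = -11630 (F = (7012 + 3233) - 21875 = 10245 - 21875 = -11630)
c(t, G) = 36 + 12*t (c(t, G) = (6 + 6)*(3 + t) = 12*(3 + t) = 36 + 12*t)
(c(-50, -62) + F)/(36341 + 537) = ((36 + 12*(-50)) - 11630)/(36341 + 537) = ((36 - 600) - 11630)/36878 = (-564 - 11630)*(1/36878) = -12194*1/36878 = -6097/18439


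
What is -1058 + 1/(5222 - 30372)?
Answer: -26608701/25150 ≈ -1058.0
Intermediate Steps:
-1058 + 1/(5222 - 30372) = -1058 + 1/(-25150) = -1058 - 1/25150 = -26608701/25150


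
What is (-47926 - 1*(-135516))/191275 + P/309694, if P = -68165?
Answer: 402509631/1692477710 ≈ 0.23782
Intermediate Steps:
(-47926 - 1*(-135516))/191275 + P/309694 = (-47926 - 1*(-135516))/191275 - 68165/309694 = (-47926 + 135516)*(1/191275) - 68165*1/309694 = 87590*(1/191275) - 68165/309694 = 17518/38255 - 68165/309694 = 402509631/1692477710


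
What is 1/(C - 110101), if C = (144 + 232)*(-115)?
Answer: -1/153341 ≈ -6.5214e-6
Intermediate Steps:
C = -43240 (C = 376*(-115) = -43240)
1/(C - 110101) = 1/(-43240 - 110101) = 1/(-153341) = -1/153341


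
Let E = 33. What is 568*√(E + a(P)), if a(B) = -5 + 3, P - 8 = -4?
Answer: 568*√31 ≈ 3162.5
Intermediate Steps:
P = 4 (P = 8 - 4 = 4)
a(B) = -2
568*√(E + a(P)) = 568*√(33 - 2) = 568*√31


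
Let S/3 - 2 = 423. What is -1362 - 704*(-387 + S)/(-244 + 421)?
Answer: -288742/59 ≈ -4893.9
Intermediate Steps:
S = 1275 (S = 6 + 3*423 = 6 + 1269 = 1275)
-1362 - 704*(-387 + S)/(-244 + 421) = -1362 - 704*(-387 + 1275)/(-244 + 421) = -1362 - 625152/177 = -1362 - 704*296/59 = -1362 - 208384/59 = -288742/59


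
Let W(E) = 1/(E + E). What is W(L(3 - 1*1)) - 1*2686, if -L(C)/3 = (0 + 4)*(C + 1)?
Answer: -193393/72 ≈ -2686.0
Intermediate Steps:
L(C) = -12 - 12*C (L(C) = -3*(0 + 4)*(C + 1) = -12*(1 + C) = -3*(4 + 4*C) = -12 - 12*C)
W(E) = 1/(2*E)
W(L(3 - 1*1)) - 1*2686 = 1/(2*(-12 - 12*(3 - 1*1))) - 1*2686 = 1/(2*(-12 - 12*(3 - 1))) - 2686 = 1/(2*(-12 - 12*2)) - 2686 = 1/(2*(-12 - 24)) - 2686 = (½)/(-36) - 2686 = (½)*(-1/36) - 2686 = -1/72 - 2686 = -193393/72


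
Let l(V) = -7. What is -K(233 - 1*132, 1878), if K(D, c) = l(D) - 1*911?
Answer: 918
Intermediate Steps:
K(D, c) = -918 (K(D, c) = -7 - 1*911 = -7 - 911 = -918)
-K(233 - 1*132, 1878) = -1*(-918) = 918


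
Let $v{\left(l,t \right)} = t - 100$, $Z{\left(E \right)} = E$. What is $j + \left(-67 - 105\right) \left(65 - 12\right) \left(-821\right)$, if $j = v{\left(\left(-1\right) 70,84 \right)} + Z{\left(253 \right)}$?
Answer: $7484473$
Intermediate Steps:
$v{\left(l,t \right)} = -100 + t$ ($v{\left(l,t \right)} = t - 100 = -100 + t$)
$j = 237$ ($j = \left(-100 + 84\right) + 253 = -16 + 253 = 237$)
$j + \left(-67 - 105\right) \left(65 - 12\right) \left(-821\right) = 237 + \left(-67 - 105\right) \left(65 - 12\right) \left(-821\right) = 237 + \left(-172\right) 53 \left(-821\right) = 237 - -7484236 = 237 + 7484236 = 7484473$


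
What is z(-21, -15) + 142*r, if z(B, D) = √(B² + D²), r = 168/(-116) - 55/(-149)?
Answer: -662146/4321 + 3*√74 ≈ -127.43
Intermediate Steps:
r = -4663/4321 (r = 168*(-1/116) - 55*(-1/149) = -42/29 + 55/149 = -4663/4321 ≈ -1.0791)
z(-21, -15) + 142*r = √((-21)² + (-15)²) + 142*(-4663/4321) = √(441 + 225) - 662146/4321 = √666 - 662146/4321 = 3*√74 - 662146/4321 = -662146/4321 + 3*√74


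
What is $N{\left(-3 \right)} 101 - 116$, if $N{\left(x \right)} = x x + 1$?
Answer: $894$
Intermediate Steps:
$N{\left(x \right)} = 1 + x^{2}$ ($N{\left(x \right)} = x^{2} + 1 = 1 + x^{2}$)
$N{\left(-3 \right)} 101 - 116 = \left(1 + \left(-3\right)^{2}\right) 101 - 116 = \left(1 + 9\right) 101 - 116 = 10 \cdot 101 - 116 = 1010 - 116 = 894$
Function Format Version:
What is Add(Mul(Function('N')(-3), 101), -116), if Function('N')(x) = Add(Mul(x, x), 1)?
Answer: 894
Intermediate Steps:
Function('N')(x) = Add(1, Pow(x, 2)) (Function('N')(x) = Add(Pow(x, 2), 1) = Add(1, Pow(x, 2)))
Add(Mul(Function('N')(-3), 101), -116) = Add(Mul(Add(1, Pow(-3, 2)), 101), -116) = Add(Mul(Add(1, 9), 101), -116) = Add(Mul(10, 101), -116) = Add(1010, -116) = 894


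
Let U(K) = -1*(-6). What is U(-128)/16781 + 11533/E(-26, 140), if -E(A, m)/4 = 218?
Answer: -193530041/14633032 ≈ -13.226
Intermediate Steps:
E(A, m) = -872 (E(A, m) = -4*218 = -872)
U(K) = 6
U(-128)/16781 + 11533/E(-26, 140) = 6/16781 + 11533/(-872) = 6*(1/16781) + 11533*(-1/872) = 6/16781 - 11533/872 = -193530041/14633032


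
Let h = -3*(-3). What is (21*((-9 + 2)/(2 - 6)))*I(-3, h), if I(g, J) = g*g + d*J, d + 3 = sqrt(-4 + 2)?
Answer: -1323/2 + 1323*I*sqrt(2)/4 ≈ -661.5 + 467.75*I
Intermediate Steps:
h = 9
d = -3 + I*sqrt(2) (d = -3 + sqrt(-4 + 2) = -3 + sqrt(-2) = -3 + I*sqrt(2) ≈ -3.0 + 1.4142*I)
I(g, J) = g**2 + J*(-3 + I*sqrt(2)) (I(g, J) = g*g + (-3 + I*sqrt(2))*J = g**2 + J*(-3 + I*sqrt(2)))
(21*((-9 + 2)/(2 - 6)))*I(-3, h) = (21*((-9 + 2)/(2 - 6)))*((-3)**2 - 1*9*(3 - I*sqrt(2))) = (21*(-7/(-4)))*(9 + (-27 + 9*I*sqrt(2))) = (21*(-7*(-1/4)))*(-18 + 9*I*sqrt(2)) = (21*(7/4))*(-18 + 9*I*sqrt(2)) = 147*(-18 + 9*I*sqrt(2))/4 = -1323/2 + 1323*I*sqrt(2)/4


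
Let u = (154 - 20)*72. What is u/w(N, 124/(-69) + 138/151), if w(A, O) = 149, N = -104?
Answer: 9648/149 ≈ 64.752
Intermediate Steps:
u = 9648 (u = 134*72 = 9648)
u/w(N, 124/(-69) + 138/151) = 9648/149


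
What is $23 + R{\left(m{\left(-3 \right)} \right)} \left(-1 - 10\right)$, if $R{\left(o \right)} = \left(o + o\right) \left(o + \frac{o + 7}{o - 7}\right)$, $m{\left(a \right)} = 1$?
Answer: $\frac{91}{3} \approx 30.333$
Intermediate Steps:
$R{\left(o \right)} = 2 o \left(o + \frac{7 + o}{-7 + o}\right)$
$23 + R{\left(m{\left(-3 \right)} \right)} \left(-1 - 10\right) = 23 + 2 \cdot 1 \frac{1}{-7 + 1} \left(7 + 1^{2} - 6\right) \left(-1 - 10\right) = 23 + 2 \cdot 1 \frac{1}{-6} \left(7 + 1 - 6\right) \left(-1 - 10\right) = 23 + 2 \cdot 1 \left(- \frac{1}{6}\right) 2 \left(-11\right) = 23 - - \frac{22}{3} = 23 + \frac{22}{3} = \frac{91}{3}$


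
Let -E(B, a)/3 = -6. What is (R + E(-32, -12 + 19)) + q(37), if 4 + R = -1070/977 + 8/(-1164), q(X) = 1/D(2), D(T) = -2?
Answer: 7049641/568614 ≈ 12.398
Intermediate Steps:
E(B, a) = 18 (E(B, a) = -3*(-6) = 18)
q(X) = -½ (q(X) = 1/(-2) = -½)
R = -1450552/284307 (R = -4 + (-1070/977 + 8/(-1164)) = -4 + (-1070*1/977 + 8*(-1/1164)) = -4 + (-1070/977 - 2/291) = -4 - 313324/284307 = -1450552/284307 ≈ -5.1021)
(R + E(-32, -12 + 19)) + q(37) = (-1450552/284307 + 18) - ½ = 3666974/284307 - ½ = 7049641/568614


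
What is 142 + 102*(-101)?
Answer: -10160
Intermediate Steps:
142 + 102*(-101) = 142 - 10302 = -10160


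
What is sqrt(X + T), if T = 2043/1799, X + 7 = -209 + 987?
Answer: 4*sqrt(156183783)/1799 ≈ 27.787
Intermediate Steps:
X = 771 (X = -7 + (-209 + 987) = -7 + 778 = 771)
T = 2043/1799 (T = 2043*(1/1799) = 2043/1799 ≈ 1.1356)
sqrt(X + T) = sqrt(771 + 2043/1799) = sqrt(1389072/1799) = 4*sqrt(156183783)/1799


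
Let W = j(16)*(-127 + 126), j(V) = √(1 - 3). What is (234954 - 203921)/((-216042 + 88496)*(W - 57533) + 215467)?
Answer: 227730068578005/53850932896466629457 - 3958135018*I*√2/53850932896466629457 ≈ 4.2289e-6 - 1.0395e-10*I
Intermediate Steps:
j(V) = I*√2 (j(V) = √(-2) = I*√2)
W = -I*√2 (W = (I*√2)*(-127 + 126) = (I*√2)*(-1) = -I*√2 ≈ -1.4142*I)
(234954 - 203921)/((-216042 + 88496)*(W - 57533) + 215467) = (234954 - 203921)/((-216042 + 88496)*(-I*√2 - 57533) + 215467) = 31033/(-127546*(-57533 - I*√2) + 215467) = 31033/((7338104018 + 127546*I*√2) + 215467) = 31033/(7338319485 + 127546*I*√2)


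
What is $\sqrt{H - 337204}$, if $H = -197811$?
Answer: $i \sqrt{535015} \approx 731.45 i$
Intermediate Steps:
$\sqrt{H - 337204} = \sqrt{-197811 - 337204} = \sqrt{-535015} = i \sqrt{535015}$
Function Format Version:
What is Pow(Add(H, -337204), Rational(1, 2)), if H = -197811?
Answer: Mul(I, Pow(535015, Rational(1, 2))) ≈ Mul(731.45, I)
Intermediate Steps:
Pow(Add(H, -337204), Rational(1, 2)) = Pow(Add(-197811, -337204), Rational(1, 2)) = Pow(-535015, Rational(1, 2)) = Mul(I, Pow(535015, Rational(1, 2)))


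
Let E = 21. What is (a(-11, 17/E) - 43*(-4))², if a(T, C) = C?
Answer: 13169641/441 ≈ 29863.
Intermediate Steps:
(a(-11, 17/E) - 43*(-4))² = (17/21 - 43*(-4))² = (17*(1/21) + 172)² = (17/21 + 172)² = (3629/21)² = 13169641/441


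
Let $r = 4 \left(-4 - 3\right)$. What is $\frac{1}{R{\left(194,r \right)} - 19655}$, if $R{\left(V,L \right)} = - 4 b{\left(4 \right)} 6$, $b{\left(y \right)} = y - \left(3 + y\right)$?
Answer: $- \frac{1}{19583} \approx -5.1065 \cdot 10^{-5}$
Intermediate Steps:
$r = -28$ ($r = 4 \left(-7\right) = -28$)
$b{\left(y \right)} = -3$
$R{\left(V,L \right)} = 72$ ($R{\left(V,L \right)} = \left(-4\right) \left(-3\right) 6 = 12 \cdot 6 = 72$)
$\frac{1}{R{\left(194,r \right)} - 19655} = \frac{1}{72 - 19655} = \frac{1}{-19583} = - \frac{1}{19583}$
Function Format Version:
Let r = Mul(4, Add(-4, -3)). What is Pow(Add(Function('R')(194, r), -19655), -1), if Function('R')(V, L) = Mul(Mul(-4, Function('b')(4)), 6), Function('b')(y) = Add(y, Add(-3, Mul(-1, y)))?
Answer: Rational(-1, 19583) ≈ -5.1065e-5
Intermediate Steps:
r = -28 (r = Mul(4, -7) = -28)
Function('b')(y) = -3
Function('R')(V, L) = 72 (Function('R')(V, L) = Mul(Mul(-4, -3), 6) = Mul(12, 6) = 72)
Pow(Add(Function('R')(194, r), -19655), -1) = Pow(Add(72, -19655), -1) = Pow(-19583, -1) = Rational(-1, 19583)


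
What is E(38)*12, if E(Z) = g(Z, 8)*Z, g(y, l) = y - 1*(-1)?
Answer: 17784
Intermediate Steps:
g(y, l) = 1 + y (g(y, l) = y + 1 = 1 + y)
E(Z) = Z*(1 + Z) (E(Z) = (1 + Z)*Z = Z*(1 + Z))
E(38)*12 = (38*(1 + 38))*12 = (38*39)*12 = 1482*12 = 17784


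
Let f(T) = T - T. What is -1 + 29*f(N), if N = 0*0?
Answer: -1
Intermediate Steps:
N = 0
f(T) = 0
-1 + 29*f(N) = -1 + 29*0 = -1 + 0 = -1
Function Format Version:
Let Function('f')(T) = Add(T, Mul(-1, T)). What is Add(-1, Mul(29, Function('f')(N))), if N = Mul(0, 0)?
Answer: -1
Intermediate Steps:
N = 0
Function('f')(T) = 0
Add(-1, Mul(29, Function('f')(N))) = Add(-1, Mul(29, 0)) = Add(-1, 0) = -1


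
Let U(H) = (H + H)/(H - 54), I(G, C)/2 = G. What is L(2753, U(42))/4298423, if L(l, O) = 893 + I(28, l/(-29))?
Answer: 949/4298423 ≈ 0.00022078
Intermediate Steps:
I(G, C) = 2*G
U(H) = 2*H/(-54 + H) (U(H) = (2*H)/(-54 + H) = 2*H/(-54 + H))
L(l, O) = 949 (L(l, O) = 893 + 2*28 = 893 + 56 = 949)
L(2753, U(42))/4298423 = 949/4298423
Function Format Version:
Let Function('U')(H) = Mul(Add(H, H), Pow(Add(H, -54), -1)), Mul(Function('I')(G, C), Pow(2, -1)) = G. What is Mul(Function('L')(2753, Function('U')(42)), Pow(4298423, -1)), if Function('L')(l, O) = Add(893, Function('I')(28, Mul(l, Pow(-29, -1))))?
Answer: Rational(949, 4298423) ≈ 0.00022078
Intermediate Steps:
Function('I')(G, C) = Mul(2, G)
Function('U')(H) = Mul(2, H, Pow(Add(-54, H), -1)) (Function('U')(H) = Mul(Mul(2, H), Pow(Add(-54, H), -1)) = Mul(2, H, Pow(Add(-54, H), -1)))
Function('L')(l, O) = 949 (Function('L')(l, O) = Add(893, Mul(2, 28)) = Add(893, 56) = 949)
Mul(Function('L')(2753, Function('U')(42)), Pow(4298423, -1)) = Mul(949, Pow(4298423, -1)) = Mul(949, Rational(1, 4298423)) = Rational(949, 4298423)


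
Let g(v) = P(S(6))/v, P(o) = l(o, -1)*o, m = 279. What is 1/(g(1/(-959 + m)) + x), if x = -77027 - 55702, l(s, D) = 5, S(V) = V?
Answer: -1/153129 ≈ -6.5304e-6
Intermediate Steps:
P(o) = 5*o
g(v) = 30/v (g(v) = (5*6)/v = 30/v)
x = -132729
1/(g(1/(-959 + m)) + x) = 1/(30/(1/(-959 + 279)) - 132729) = 1/(30/(1/(-680)) - 132729) = 1/(30/(-1/680) - 132729) = 1/(30*(-680) - 132729) = 1/(-20400 - 132729) = 1/(-153129) = -1/153129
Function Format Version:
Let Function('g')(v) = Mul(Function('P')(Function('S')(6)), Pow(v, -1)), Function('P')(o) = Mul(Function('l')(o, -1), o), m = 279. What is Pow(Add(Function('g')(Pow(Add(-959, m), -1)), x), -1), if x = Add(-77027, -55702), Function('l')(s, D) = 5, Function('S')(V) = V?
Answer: Rational(-1, 153129) ≈ -6.5304e-6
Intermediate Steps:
Function('P')(o) = Mul(5, o)
Function('g')(v) = Mul(30, Pow(v, -1)) (Function('g')(v) = Mul(Mul(5, 6), Pow(v, -1)) = Mul(30, Pow(v, -1)))
x = -132729
Pow(Add(Function('g')(Pow(Add(-959, m), -1)), x), -1) = Pow(Add(Mul(30, Pow(Pow(Add(-959, 279), -1), -1)), -132729), -1) = Pow(Add(Mul(30, Pow(Pow(-680, -1), -1)), -132729), -1) = Pow(Add(Mul(30, Pow(Rational(-1, 680), -1)), -132729), -1) = Pow(Add(Mul(30, -680), -132729), -1) = Pow(Add(-20400, -132729), -1) = Pow(-153129, -1) = Rational(-1, 153129)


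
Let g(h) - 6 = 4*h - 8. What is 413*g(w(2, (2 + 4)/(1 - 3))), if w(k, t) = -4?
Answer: -7434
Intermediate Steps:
g(h) = -2 + 4*h (g(h) = 6 + (4*h - 8) = 6 + (-8 + 4*h) = -2 + 4*h)
413*g(w(2, (2 + 4)/(1 - 3))) = 413*(-2 + 4*(-4)) = 413*(-2 - 16) = 413*(-18) = -7434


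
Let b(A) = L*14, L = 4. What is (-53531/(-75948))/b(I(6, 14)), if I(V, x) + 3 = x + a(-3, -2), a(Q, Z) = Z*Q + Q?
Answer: 53531/4253088 ≈ 0.012586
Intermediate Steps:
a(Q, Z) = Q + Q*Z (a(Q, Z) = Q*Z + Q = Q + Q*Z)
I(V, x) = x (I(V, x) = -3 + (x - 3*(1 - 2)) = -3 + (x - 3*(-1)) = -3 + (x + 3) = -3 + (3 + x) = x)
b(A) = 56 (b(A) = 4*14 = 56)
(-53531/(-75948))/b(I(6, 14)) = -53531/(-75948)/56 = -53531*(-1/75948)*(1/56) = (53531/75948)*(1/56) = 53531/4253088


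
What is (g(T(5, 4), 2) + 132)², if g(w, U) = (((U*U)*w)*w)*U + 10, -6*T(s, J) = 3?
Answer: 20736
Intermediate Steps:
T(s, J) = -½ (T(s, J) = -⅙*3 = -½)
g(w, U) = 10 + U³*w² (g(w, U) = ((U²*w)*w)*U + 10 = ((w*U²)*w)*U + 10 = (U²*w²)*U + 10 = U³*w² + 10 = 10 + U³*w²)
(g(T(5, 4), 2) + 132)² = ((10 + 2³*(-½)²) + 132)² = ((10 + 8*(¼)) + 132)² = ((10 + 2) + 132)² = (12 + 132)² = 144² = 20736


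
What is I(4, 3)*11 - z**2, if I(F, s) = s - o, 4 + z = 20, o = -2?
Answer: -201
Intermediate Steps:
z = 16 (z = -4 + 20 = 16)
I(F, s) = 2 + s (I(F, s) = s - 1*(-2) = s + 2 = 2 + s)
I(4, 3)*11 - z**2 = (2 + 3)*11 - 1*16**2 = 5*11 - 1*256 = 55 - 256 = -201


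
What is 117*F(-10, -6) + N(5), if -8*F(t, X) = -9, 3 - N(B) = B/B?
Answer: 1069/8 ≈ 133.63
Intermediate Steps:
N(B) = 2 (N(B) = 3 - B/B = 3 - 1*1 = 3 - 1 = 2)
F(t, X) = 9/8 (F(t, X) = -⅛*(-9) = 9/8)
117*F(-10, -6) + N(5) = 117*(9/8) + 2 = 1053/8 + 2 = 1069/8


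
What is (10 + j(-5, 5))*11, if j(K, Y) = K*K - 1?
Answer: 374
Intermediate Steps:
j(K, Y) = -1 + K² (j(K, Y) = K² - 1 = -1 + K²)
(10 + j(-5, 5))*11 = (10 + (-1 + (-5)²))*11 = (10 + (-1 + 25))*11 = (10 + 24)*11 = 34*11 = 374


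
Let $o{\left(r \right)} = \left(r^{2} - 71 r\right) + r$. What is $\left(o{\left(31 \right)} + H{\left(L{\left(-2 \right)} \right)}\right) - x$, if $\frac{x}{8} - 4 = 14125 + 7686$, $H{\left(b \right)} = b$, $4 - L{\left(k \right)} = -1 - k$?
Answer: $-175726$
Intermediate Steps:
$L{\left(k \right)} = 5 + k$ ($L{\left(k \right)} = 4 - \left(-1 - k\right) = 4 + \left(1 + k\right) = 5 + k$)
$o{\left(r \right)} = r^{2} - 70 r$
$x = 174520$ ($x = 32 + 8 \left(14125 + 7686\right) = 32 + 8 \cdot 21811 = 32 + 174488 = 174520$)
$\left(o{\left(31 \right)} + H{\left(L{\left(-2 \right)} \right)}\right) - x = \left(31 \left(-70 + 31\right) + \left(5 - 2\right)\right) - 174520 = \left(31 \left(-39\right) + 3\right) - 174520 = \left(-1209 + 3\right) - 174520 = -1206 - 174520 = -175726$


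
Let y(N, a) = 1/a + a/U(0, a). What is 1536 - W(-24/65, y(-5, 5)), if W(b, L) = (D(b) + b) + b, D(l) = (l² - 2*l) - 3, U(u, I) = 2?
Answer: 6501699/4225 ≈ 1538.9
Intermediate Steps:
D(l) = -3 + l² - 2*l
y(N, a) = 1/a + a/2
W(b, L) = -3 + b² (W(b, L) = ((-3 + b² - 2*b) + b) + b = (-3 + b² - b) + b = -3 + b²)
1536 - W(-24/65, y(-5, 5)) = 1536 - (-3 + (-24/65)²) = 1536 - (-3 + 576/4225) = 1536 - 1*(-12099/4225) = 1536 + 12099/4225 = 6501699/4225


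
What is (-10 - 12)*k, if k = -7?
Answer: 154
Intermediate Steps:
(-10 - 12)*k = (-10 - 12)*(-7) = -22*(-7) = 154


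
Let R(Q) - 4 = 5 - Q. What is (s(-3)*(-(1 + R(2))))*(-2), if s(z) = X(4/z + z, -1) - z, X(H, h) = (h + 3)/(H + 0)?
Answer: 528/13 ≈ 40.615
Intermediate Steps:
R(Q) = 9 - Q (R(Q) = 4 + (5 - Q) = 9 - Q)
X(H, h) = (3 + h)/H
s(z) = -z + 2/(z + 4/z) (s(z) = (3 - 1)/(4/z + z) - z = 2/(z + 4/z) - z = -z + 2/(z + 4/z))
(s(-3)*(-(1 + R(2))))*(-2) = ((-3*(-2 - 1*(-3)²)/(4 + (-3)²))*(-(1 + (9 - 1*2))))*(-2) = ((-3*(-2 - 1*9)/(4 + 9))*(-(1 + (9 - 2))))*(-2) = ((-3*(-2 - 9)/13)*(-(1 + 7)))*(-2) = ((-3*1/13*(-11))*(-1*8))*(-2) = ((33/13)*(-8))*(-2) = -264/13*(-2) = 528/13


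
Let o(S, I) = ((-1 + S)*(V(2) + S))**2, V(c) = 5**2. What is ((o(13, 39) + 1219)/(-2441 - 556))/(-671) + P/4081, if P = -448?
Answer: -615073/106582311 ≈ -0.0057709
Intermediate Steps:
V(c) = 25
o(S, I) = (-1 + S)**2*(25 + S)**2 (o(S, I) = ((-1 + S)*(25 + S))**2 = (-1 + S)**2*(25 + S)**2)
((o(13, 39) + 1219)/(-2441 - 556))/(-671) + P/4081 = (((-1 + 13)**2*(25 + 13)**2 + 1219)/(-2441 - 556))/(-671) - 448/4081 = ((12**2*38**2 + 1219)/(-2997))*(-1/671) - 448*1/4081 = ((144*1444 + 1219)*(-1/2997))*(-1/671) - 64/583 = ((207936 + 1219)*(-1/2997))*(-1/671) - 64/583 = (209155*(-1/2997))*(-1/671) - 64/583 = -209155/2997*(-1/671) - 64/583 = 209155/2010987 - 64/583 = -615073/106582311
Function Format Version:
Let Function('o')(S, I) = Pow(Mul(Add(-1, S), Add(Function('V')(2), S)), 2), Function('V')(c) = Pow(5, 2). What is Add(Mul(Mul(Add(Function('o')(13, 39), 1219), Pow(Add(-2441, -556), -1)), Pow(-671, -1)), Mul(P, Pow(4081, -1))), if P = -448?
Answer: Rational(-615073, 106582311) ≈ -0.0057709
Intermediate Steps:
Function('V')(c) = 25
Function('o')(S, I) = Mul(Pow(Add(-1, S), 2), Pow(Add(25, S), 2)) (Function('o')(S, I) = Pow(Mul(Add(-1, S), Add(25, S)), 2) = Mul(Pow(Add(-1, S), 2), Pow(Add(25, S), 2)))
Add(Mul(Mul(Add(Function('o')(13, 39), 1219), Pow(Add(-2441, -556), -1)), Pow(-671, -1)), Mul(P, Pow(4081, -1))) = Add(Mul(Mul(Add(Mul(Pow(Add(-1, 13), 2), Pow(Add(25, 13), 2)), 1219), Pow(Add(-2441, -556), -1)), Pow(-671, -1)), Mul(-448, Pow(4081, -1))) = Add(Mul(Mul(Add(Mul(Pow(12, 2), Pow(38, 2)), 1219), Pow(-2997, -1)), Rational(-1, 671)), Mul(-448, Rational(1, 4081))) = Add(Mul(Mul(Add(Mul(144, 1444), 1219), Rational(-1, 2997)), Rational(-1, 671)), Rational(-64, 583)) = Add(Mul(Mul(Add(207936, 1219), Rational(-1, 2997)), Rational(-1, 671)), Rational(-64, 583)) = Add(Mul(Mul(209155, Rational(-1, 2997)), Rational(-1, 671)), Rational(-64, 583)) = Add(Mul(Rational(-209155, 2997), Rational(-1, 671)), Rational(-64, 583)) = Add(Rational(209155, 2010987), Rational(-64, 583)) = Rational(-615073, 106582311)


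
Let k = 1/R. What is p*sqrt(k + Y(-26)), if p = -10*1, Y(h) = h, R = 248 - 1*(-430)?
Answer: -5*I*sqrt(11951106)/339 ≈ -50.989*I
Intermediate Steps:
R = 678 (R = 248 + 430 = 678)
p = -10
k = 1/678 ≈ 0.0014749
p*sqrt(k + Y(-26)) = -10*sqrt(1/678 - 26) = -5*I*sqrt(11951106)/339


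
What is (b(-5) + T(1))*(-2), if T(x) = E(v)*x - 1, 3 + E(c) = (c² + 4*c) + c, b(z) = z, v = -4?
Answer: 26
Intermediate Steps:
E(c) = -3 + c² + 5*c (E(c) = -3 + ((c² + 4*c) + c) = -3 + (c² + 5*c) = -3 + c² + 5*c)
T(x) = -1 - 7*x (T(x) = (-3 + (-4)² + 5*(-4))*x - 1 = (-3 + 16 - 20)*x - 1 = -7*x - 1 = -1 - 7*x)
(b(-5) + T(1))*(-2) = (-5 + (-1 - 7*1))*(-2) = (-5 + (-1 - 7))*(-2) = (-5 - 8)*(-2) = -13*(-2) = 26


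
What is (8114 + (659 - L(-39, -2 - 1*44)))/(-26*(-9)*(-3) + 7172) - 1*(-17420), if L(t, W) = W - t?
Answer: 11271618/647 ≈ 17421.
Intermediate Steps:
(8114 + (659 - L(-39, -2 - 1*44)))/(-26*(-9)*(-3) + 7172) - 1*(-17420) = (8114 + (659 - ((-2 - 1*44) - 1*(-39))))/(-26*(-9)*(-3) + 7172) - 1*(-17420) = (8114 + (659 - ((-2 - 44) + 39)))/(234*(-3) + 7172) + 17420 = (8114 + (659 - (-46 + 39)))/(-702 + 7172) + 17420 = (8114 + (659 - 1*(-7)))/6470 + 17420 = (8114 + (659 + 7))*(1/6470) + 17420 = (8114 + 666)*(1/6470) + 17420 = 8780*(1/6470) + 17420 = 878/647 + 17420 = 11271618/647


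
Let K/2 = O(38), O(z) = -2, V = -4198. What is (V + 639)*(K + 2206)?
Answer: -7836918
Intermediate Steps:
K = -4 (K = 2*(-2) = -4)
(V + 639)*(K + 2206) = (-4198 + 639)*(-4 + 2206) = -3559*2202 = -7836918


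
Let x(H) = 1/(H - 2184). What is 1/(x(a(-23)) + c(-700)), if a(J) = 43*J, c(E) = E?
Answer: -3173/2221101 ≈ -0.0014286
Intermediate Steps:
x(H) = 1/(-2184 + H)
1/(x(a(-23)) + c(-700)) = 1/(1/(-2184 + 43*(-23)) - 700) = 1/(1/(-2184 - 989) - 700) = 1/(1/(-3173) - 700) = 1/(-1/3173 - 700) = 1/(-2221101/3173) = -3173/2221101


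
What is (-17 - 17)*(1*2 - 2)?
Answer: 0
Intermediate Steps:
(-17 - 17)*(1*2 - 2) = -34*(2 - 2) = -34*0 = 0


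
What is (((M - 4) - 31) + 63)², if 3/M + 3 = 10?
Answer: 39601/49 ≈ 808.18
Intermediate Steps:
M = 3/7 (M = 3/(-3 + 10) = 3/7 ≈ 0.42857)
(((M - 4) - 31) + 63)² = (((3/7 - 4) - 31) + 63)² = ((-25/7 - 31) + 63)² = (-242/7 + 63)² = (199/7)² = 39601/49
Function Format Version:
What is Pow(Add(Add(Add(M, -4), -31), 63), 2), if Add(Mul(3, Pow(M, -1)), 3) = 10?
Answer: Rational(39601, 49) ≈ 808.18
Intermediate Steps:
M = Rational(3, 7) (M = Mul(3, Pow(Add(-3, 10), -1)) = Mul(3, Pow(7, -1)) = Mul(3, Rational(1, 7)) = Rational(3, 7) ≈ 0.42857)
Pow(Add(Add(Add(M, -4), -31), 63), 2) = Pow(Add(Add(Add(Rational(3, 7), -4), -31), 63), 2) = Pow(Add(Add(Rational(-25, 7), -31), 63), 2) = Pow(Add(Rational(-242, 7), 63), 2) = Pow(Rational(199, 7), 2) = Rational(39601, 49)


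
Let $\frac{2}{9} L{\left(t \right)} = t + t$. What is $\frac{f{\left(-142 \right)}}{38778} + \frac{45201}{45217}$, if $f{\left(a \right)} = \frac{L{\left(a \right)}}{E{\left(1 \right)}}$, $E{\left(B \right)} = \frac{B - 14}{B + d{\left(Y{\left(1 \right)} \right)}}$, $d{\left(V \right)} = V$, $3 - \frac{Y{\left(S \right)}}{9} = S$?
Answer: $\frac{3980736018}{3799087123} \approx 1.0478$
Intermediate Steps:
$Y{\left(S \right)} = 27 - 9 S$
$L{\left(t \right)} = 9 t$ ($L{\left(t \right)} = \frac{9 \left(t + t\right)}{2} = \frac{9 \cdot 2 t}{2} = 9 t$)
$E{\left(B \right)} = \frac{-14 + B}{18 + B}$ ($E{\left(B \right)} = \frac{B - 14}{B + \left(27 - 9\right)} = \frac{-14 + B}{B + \left(27 - 9\right)} = \frac{-14 + B}{B + 18} = \frac{-14 + B}{18 + B}$)
$f{\left(a \right)} = - \frac{171 a}{13}$ ($f{\left(a \right)} = \frac{9 a}{\frac{1}{18 + 1} \left(-14 + 1\right)} = \frac{9 a}{\frac{1}{19} \left(-13\right)} = \frac{9 a}{- \frac{13}{19}} = 9 a \left(- \frac{19}{13}\right) = - \frac{171 a}{13}$)
$\frac{f{\left(-142 \right)}}{38778} + \frac{45201}{45217} = \frac{\left(- \frac{171}{13}\right) \left(-142\right)}{38778} + \frac{45201}{45217} = \frac{24282}{13} \cdot \frac{1}{38778} + 45201 \cdot \frac{1}{45217} = \frac{4047}{84019} + \frac{45201}{45217} = \frac{3980736018}{3799087123}$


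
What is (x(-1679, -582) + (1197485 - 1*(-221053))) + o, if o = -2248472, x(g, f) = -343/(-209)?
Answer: -173455863/209 ≈ -8.2993e+5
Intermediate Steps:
x(g, f) = 343/209 (x(g, f) = -343*(-1/209) = 343/209)
(x(-1679, -582) + (1197485 - 1*(-221053))) + o = (343/209 + (1197485 - 1*(-221053))) - 2248472 = (343/209 + (1197485 + 221053)) - 2248472 = (343/209 + 1418538) - 2248472 = 296474785/209 - 2248472 = -173455863/209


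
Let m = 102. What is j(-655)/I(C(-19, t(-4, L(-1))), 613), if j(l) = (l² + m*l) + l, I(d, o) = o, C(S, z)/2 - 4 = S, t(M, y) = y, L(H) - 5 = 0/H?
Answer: 361560/613 ≈ 589.82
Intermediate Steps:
L(H) = 5 (L(H) = 5 + 0/H = 5 + 0 = 5)
C(S, z) = 8 + 2*S
j(l) = l² + 103*l (j(l) = (l² + 102*l) + l = l² + 103*l)
j(-655)/I(C(-19, t(-4, L(-1))), 613) = -655*(103 - 655)/613 = -655*(-552)*(1/613) = 361560*(1/613) = 361560/613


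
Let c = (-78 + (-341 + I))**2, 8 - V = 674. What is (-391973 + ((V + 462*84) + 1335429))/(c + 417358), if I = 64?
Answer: 981598/543383 ≈ 1.8065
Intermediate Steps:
V = -666 (V = 8 - 1*674 = 8 - 674 = -666)
c = 126025 (c = (-78 + (-341 + 64))**2 = (-78 - 277)**2 = (-355)**2 = 126025)
(-391973 + ((V + 462*84) + 1335429))/(c + 417358) = (-391973 + ((-666 + 462*84) + 1335429))/(126025 + 417358) = (-391973 + ((-666 + 38808) + 1335429))/543383 = (-391973 + (38142 + 1335429))*(1/543383) = (-391973 + 1373571)*(1/543383) = 981598*(1/543383) = 981598/543383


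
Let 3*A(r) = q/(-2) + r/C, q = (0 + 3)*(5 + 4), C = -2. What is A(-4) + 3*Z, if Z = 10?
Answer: 157/6 ≈ 26.167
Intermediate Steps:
q = 27 (q = 3*9 = 27)
A(r) = -9/2 - r/6 (A(r) = (27/(-2) + r/(-2))/3 = (27*(-½) + r*(-½))/3 = (-27/2 - r/2)/3 = -9/2 - r/6)
A(-4) + 3*Z = (-9/2 - ⅙*(-4)) + 3*10 = (-9/2 + ⅔) + 30 = -23/6 + 30 = 157/6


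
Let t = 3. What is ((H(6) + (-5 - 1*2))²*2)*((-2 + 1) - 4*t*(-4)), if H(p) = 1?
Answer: 3384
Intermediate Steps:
((H(6) + (-5 - 1*2))²*2)*((-2 + 1) - 4*t*(-4)) = ((1 + (-5 - 1*2))²*2)*((-2 + 1) - 4*3*(-4)) = ((1 + (-5 - 2))²*2)*(-1 - 12*(-4)) = ((1 - 7)²*2)*(-1 + 48) = ((-6)²*2)*47 = (36*2)*47 = 72*47 = 3384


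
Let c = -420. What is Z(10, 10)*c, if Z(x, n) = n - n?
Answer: 0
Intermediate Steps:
Z(x, n) = 0
Z(10, 10)*c = 0*(-420) = 0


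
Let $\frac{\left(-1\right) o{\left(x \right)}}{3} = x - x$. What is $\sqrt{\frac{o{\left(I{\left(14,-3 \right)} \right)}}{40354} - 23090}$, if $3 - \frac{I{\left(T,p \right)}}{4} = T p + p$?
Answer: $i \sqrt{23090} \approx 151.95 i$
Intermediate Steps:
$I{\left(T,p \right)} = 12 - 4 p - 4 T p$ ($I{\left(T,p \right)} = 12 - 4 \left(T p + p\right) = 12 - 4 \left(p + T p\right) = 12 - \left(4 p + 4 T p\right) = 12 - 4 p - 4 T p$)
$o{\left(x \right)} = 0$ ($o{\left(x \right)} = - 3 \left(x - x\right) = \left(-3\right) 0 = 0$)
$\sqrt{\frac{o{\left(I{\left(14,-3 \right)} \right)}}{40354} - 23090} = \sqrt{\frac{0}{40354} - 23090} = \sqrt{0 \cdot \frac{1}{40354} - 23090} = \sqrt{0 - 23090} = \sqrt{-23090} = i \sqrt{23090}$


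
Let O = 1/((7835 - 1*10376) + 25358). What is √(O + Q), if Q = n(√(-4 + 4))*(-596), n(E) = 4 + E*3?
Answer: I*√1241147302959/22817 ≈ 48.826*I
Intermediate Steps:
n(E) = 4 + 3*E
O = 1/22817 (O = 1/((7835 - 10376) + 25358) = 1/(-2541 + 25358) = 1/22817 ≈ 4.3827e-5)
Q = -2384 (Q = (4 + 3*√(-4 + 4))*(-596) = (4 + 3*√0)*(-596) = (4 + 3*0)*(-596) = (4 + 0)*(-596) = 4*(-596) = -2384)
√(O + Q) = √(1/22817 - 2384) = √(-54395727/22817) = I*√1241147302959/22817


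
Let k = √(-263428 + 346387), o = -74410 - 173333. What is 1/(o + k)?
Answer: -82581/20458837030 - √82959/61376511090 ≈ -4.0411e-6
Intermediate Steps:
o = -247743
k = √82959 ≈ 288.03
1/(o + k) = 1/(-247743 + √82959)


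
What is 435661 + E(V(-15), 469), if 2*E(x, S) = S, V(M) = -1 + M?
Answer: 871791/2 ≈ 4.3590e+5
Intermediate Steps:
E(x, S) = S/2
435661 + E(V(-15), 469) = 435661 + (½)*469 = 435661 + 469/2 = 871791/2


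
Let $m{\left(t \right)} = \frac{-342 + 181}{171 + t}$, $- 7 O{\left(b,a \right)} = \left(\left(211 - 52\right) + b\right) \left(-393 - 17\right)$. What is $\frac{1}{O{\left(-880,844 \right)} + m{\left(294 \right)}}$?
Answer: $- \frac{465}{19637111} \approx -2.368 \cdot 10^{-5}$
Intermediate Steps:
$O{\left(b,a \right)} = \frac{65190}{7} + \frac{410 b}{7}$ ($O{\left(b,a \right)} = - \frac{\left(\left(211 - 52\right) + b\right) \left(-393 - 17\right)}{7} = - \frac{\left(\left(211 - 52\right) + b\right) \left(-410\right)}{7} = - \frac{\left(159 + b\right) \left(-410\right)}{7} = - \frac{-65190 - 410 b}{7} = \frac{65190}{7} + \frac{410 b}{7}$)
$m{\left(t \right)} = - \frac{161}{171 + t}$
$\frac{1}{O{\left(-880,844 \right)} + m{\left(294 \right)}} = \frac{1}{\left(\frac{65190}{7} + \frac{410}{7} \left(-880\right)\right) - \frac{161}{171 + 294}} = \frac{1}{\left(\frac{65190}{7} - \frac{360800}{7}\right) - \frac{161}{465}} = \frac{1}{-42230 - \frac{161}{465}} = \frac{1}{- \frac{19637111}{465}} = - \frac{465}{19637111}$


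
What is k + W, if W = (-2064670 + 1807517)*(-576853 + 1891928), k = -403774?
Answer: -338175885249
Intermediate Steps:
W = -338175481475 (W = -257153*1315075 = -338175481475)
k + W = -403774 - 338175481475 = -338175885249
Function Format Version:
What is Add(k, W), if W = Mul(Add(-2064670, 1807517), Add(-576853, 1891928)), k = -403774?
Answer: -338175885249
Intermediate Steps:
W = -338175481475 (W = Mul(-257153, 1315075) = -338175481475)
Add(k, W) = Add(-403774, -338175481475) = -338175885249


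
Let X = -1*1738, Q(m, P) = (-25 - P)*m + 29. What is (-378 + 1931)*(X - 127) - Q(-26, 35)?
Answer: -2897934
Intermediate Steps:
Q(m, P) = 29 + m*(-25 - P) (Q(m, P) = m*(-25 - P) + 29 = 29 + m*(-25 - P))
X = -1738
(-378 + 1931)*(X - 127) - Q(-26, 35) = (-378 + 1931)*(-1738 - 127) - (29 - 25*(-26) - 1*35*(-26)) = 1553*(-1865) - (29 + 650 + 910) = -2896345 - 1*1589 = -2896345 - 1589 = -2897934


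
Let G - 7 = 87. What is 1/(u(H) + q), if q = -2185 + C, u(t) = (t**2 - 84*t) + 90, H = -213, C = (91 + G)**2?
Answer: 1/95391 ≈ 1.0483e-5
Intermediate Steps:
G = 94 (G = 7 + 87 = 94)
C = 34225 (C = (91 + 94)**2 = 185**2 = 34225)
u(t) = 90 + t**2 - 84*t
q = 32040 (q = -2185 + 34225 = 32040)
1/(u(H) + q) = 1/((90 + (-213)**2 - 84*(-213)) + 32040) = 1/((90 + 45369 + 17892) + 32040) = 1/(63351 + 32040) = 1/95391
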